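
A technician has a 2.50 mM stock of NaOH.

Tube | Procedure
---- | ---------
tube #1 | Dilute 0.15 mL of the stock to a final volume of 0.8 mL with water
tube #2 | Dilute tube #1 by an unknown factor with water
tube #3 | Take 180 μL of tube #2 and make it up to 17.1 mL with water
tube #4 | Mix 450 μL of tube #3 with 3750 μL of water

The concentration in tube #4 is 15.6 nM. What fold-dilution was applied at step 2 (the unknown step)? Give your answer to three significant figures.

33.9-fold

Step 1: 0.15 mL brought to 0.8 mL → factor 0.8/0.15 = 5.3333
Step 2: unknown factor x
Step 3: 180 μL brought to 17.1 mL → factor 17100/180 = 95
Step 4: 450 μL + 3750 μL = 4200 μL total → factor 4200/450 = 9.3333
Product of known-step factors = 4728.9
Overall factor = 2.50 mM / (15.6 nM) = 1.6026 × 10^5
x = 1.6026 × 10^5 / 4728.9 = 33.9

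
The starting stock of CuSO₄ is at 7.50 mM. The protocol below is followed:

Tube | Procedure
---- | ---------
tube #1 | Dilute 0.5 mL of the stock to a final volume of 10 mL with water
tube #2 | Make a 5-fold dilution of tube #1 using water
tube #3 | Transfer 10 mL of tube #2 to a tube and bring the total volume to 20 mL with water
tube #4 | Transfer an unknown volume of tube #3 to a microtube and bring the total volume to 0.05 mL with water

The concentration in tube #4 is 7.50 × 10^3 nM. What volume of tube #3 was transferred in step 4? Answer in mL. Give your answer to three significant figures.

Step 1: 0.5 mL brought to 10 mL → factor 10/0.5 = 20
Step 2: 5-fold → factor 5
Step 3: 10 mL brought to 20 mL → factor 20/10 = 2
Step 4: v brought to 0.05 mL → factor = 0.05 mL/v
Product of known-step factors = 200
Overall factor = 7.50 mM / (7.50 × 10^3 nM) = 1000
Step-4 factor = 1000 / 200 = 5
v = 0.05 mL / 5 = 0.0100 mL

0.0100 mL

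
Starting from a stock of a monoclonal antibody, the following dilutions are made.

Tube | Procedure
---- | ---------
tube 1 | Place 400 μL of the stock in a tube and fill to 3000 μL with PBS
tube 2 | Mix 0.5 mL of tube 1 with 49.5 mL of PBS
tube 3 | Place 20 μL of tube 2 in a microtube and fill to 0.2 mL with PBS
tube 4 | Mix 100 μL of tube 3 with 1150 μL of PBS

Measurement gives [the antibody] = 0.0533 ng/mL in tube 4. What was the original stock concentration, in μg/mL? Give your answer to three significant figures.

Step 1: 400 μL brought to 3000 μL → factor 3000/400 = 7.5
Step 2: 0.5 mL + 49.5 mL = 50 mL total → factor 50/0.5 = 100
Step 3: 20 μL brought to 0.2 mL → factor 200/20 = 10
Step 4: 100 μL + 1150 μL = 1250 μL total → factor 1250/100 = 12.5
Overall dilution factor = 7.5 × 100 × 10 × 12.5 = 93750
Stock = 0.0533 ng/mL × 93750 = 4997 ng/mL = 5.00 μg/mL

5.00 μg/mL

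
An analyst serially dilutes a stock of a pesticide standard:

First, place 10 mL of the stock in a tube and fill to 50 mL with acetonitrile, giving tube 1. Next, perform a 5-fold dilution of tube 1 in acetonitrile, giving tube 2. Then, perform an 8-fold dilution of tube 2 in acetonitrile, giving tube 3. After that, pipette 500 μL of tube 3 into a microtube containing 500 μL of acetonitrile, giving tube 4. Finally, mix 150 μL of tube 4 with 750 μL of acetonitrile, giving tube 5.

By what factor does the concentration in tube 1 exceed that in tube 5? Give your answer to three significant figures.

Step 1: 10 mL brought to 50 mL → factor 50/10 = 5
Step 2: 5-fold → factor 5
Step 3: 8-fold → factor 8
Step 4: 500 μL + 500 μL = 1000 μL total → factor 1000/500 = 2
Step 5: 150 μL + 750 μL = 900 μL total → factor 900/150 = 6
Dilution factor to tube 1 = 5; to tube 5 = 2400
[tube 1]/[tube 5] = (factor to tube 5)/(factor to tube 1) = 2400/5 = 480

480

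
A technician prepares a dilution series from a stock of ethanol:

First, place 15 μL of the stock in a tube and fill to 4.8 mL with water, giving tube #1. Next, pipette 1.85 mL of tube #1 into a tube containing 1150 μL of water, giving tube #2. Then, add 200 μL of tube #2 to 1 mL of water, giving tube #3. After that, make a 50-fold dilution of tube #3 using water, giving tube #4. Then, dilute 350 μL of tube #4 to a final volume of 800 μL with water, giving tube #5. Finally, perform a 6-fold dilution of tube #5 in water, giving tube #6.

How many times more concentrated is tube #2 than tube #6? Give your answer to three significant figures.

4.11 × 10^3

Step 1: 15 μL brought to 4.8 mL → factor 4800/15 = 320
Step 2: 1.85 mL + 1150 μL = 3 mL total → factor 3/1.85 = 1.6216
Step 3: 200 μL + 1 mL = 1200 μL total → factor 1200/200 = 6
Step 4: 50-fold → factor 50
Step 5: 350 μL brought to 800 μL → factor 800/350 = 2.2857
Step 6: 6-fold → factor 6
Dilution factor to tube #2 = 518.92; to tube #6 = 2.135 × 10^6
[tube #2]/[tube #6] = (factor to tube #6)/(factor to tube #2) = 2.135 × 10^6/518.92 = 4.11 × 10^3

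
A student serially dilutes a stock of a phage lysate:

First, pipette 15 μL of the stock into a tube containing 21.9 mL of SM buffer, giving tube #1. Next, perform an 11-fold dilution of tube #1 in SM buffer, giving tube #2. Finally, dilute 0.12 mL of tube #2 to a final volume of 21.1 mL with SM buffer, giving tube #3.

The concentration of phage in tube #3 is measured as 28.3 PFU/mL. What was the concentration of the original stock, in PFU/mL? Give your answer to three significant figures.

Step 1: 15 μL + 21.9 mL = 21915 μL total → factor 21915/15 = 1461
Step 2: 11-fold → factor 11
Step 3: 0.12 mL brought to 21.1 mL → factor 21.1/0.12 = 175.83
Overall dilution factor = 1461 × 11 × 175.83 = 2.8258 × 10^6
Stock = 28.3 PFU/mL × 2.8258 × 10^6 = 8.00 × 10^7 PFU/mL

8.00 × 10^7 PFU/mL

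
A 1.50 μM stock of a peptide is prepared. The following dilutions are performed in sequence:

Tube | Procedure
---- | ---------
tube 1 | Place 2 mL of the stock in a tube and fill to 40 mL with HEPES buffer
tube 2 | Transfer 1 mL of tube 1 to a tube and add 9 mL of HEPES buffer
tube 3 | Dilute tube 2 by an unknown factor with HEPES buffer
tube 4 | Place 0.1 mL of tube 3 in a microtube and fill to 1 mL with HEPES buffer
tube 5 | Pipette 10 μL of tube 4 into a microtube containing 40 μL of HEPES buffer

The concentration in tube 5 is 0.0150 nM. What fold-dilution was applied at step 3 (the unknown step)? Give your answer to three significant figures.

Step 1: 2 mL brought to 40 mL → factor 40/2 = 20
Step 2: 1 mL + 9 mL = 10 mL total → factor 10/1 = 10
Step 3: unknown factor x
Step 4: 0.1 mL brought to 1 mL → factor 1/0.1 = 10
Step 5: 10 μL + 40 μL = 50 μL total → factor 50/10 = 5
Product of known-step factors = 10000
Overall factor = 1.50 μM / (0.0150 nM) = 1 × 10^5
x = 1 × 10^5 / 10000 = 10.0

10.0-fold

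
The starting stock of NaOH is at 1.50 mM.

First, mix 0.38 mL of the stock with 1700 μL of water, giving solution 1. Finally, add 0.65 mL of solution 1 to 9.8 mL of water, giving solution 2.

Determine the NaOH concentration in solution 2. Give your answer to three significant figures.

Step 1: 0.38 mL + 1700 μL = 2.08 mL total → factor 2.08/0.38 = 5.4737
Step 2: 0.65 mL + 9.8 mL = 10.45 mL total → factor 10.45/0.65 = 16.077
Overall dilution factor = 5.4737 × 16.077 = 88
Final = 1.50 mM / 88 = 0.0170 mM

0.0170 mM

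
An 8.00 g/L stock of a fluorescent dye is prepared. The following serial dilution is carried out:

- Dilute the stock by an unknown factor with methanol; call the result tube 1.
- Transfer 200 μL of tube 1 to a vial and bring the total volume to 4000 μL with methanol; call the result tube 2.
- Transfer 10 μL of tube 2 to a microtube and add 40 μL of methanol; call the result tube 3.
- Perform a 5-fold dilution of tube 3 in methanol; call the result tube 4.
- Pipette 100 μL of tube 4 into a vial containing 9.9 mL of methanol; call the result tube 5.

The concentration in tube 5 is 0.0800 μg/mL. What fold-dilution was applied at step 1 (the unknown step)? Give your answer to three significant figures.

Step 1: unknown factor x
Step 2: 200 μL brought to 4000 μL → factor 4000/200 = 20
Step 3: 10 μL + 40 μL = 50 μL total → factor 50/10 = 5
Step 4: 5-fold → factor 5
Step 5: 100 μL + 9.9 mL = 10000 μL total → factor 10000/100 = 100
Product of known-step factors = 50000
Overall factor = 8.00 g/L / (0.0800 μg/mL) = 1 × 10^5
x = 1 × 10^5 / 50000 = 2.00

2.00-fold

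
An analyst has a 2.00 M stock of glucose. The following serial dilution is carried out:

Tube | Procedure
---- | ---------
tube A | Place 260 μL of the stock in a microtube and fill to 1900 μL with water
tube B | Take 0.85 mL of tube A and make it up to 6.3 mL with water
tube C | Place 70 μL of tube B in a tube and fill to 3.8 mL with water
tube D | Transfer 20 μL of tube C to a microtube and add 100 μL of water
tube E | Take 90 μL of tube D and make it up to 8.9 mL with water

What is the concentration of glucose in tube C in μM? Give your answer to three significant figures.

680 μM

Step 1: 260 μL brought to 1900 μL → factor 1900/260 = 7.3077
Step 2: 0.85 mL brought to 6.3 mL → factor 6.3/0.85 = 7.4118
Step 3: 70 μL brought to 3.8 mL → factor 3800/70 = 54.286
Dilution factor through tube C = 7.3077 × 7.4118 × 54.286 = 2940.3
[tube C] = 2.00 M / 2940.3 = 0.0006802 M = 680 μM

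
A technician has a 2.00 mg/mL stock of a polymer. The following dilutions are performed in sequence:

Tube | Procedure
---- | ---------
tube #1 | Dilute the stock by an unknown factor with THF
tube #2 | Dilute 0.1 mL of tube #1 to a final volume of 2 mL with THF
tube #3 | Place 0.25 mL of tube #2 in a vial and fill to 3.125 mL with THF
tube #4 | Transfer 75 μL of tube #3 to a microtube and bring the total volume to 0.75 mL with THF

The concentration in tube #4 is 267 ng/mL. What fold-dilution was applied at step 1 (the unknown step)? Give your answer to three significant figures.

Step 1: unknown factor x
Step 2: 0.1 mL brought to 2 mL → factor 2/0.1 = 20
Step 3: 0.25 mL brought to 3.125 mL → factor 3.125/0.25 = 12.5
Step 4: 75 μL brought to 0.75 mL → factor 750/75 = 10
Product of known-step factors = 2500
Overall factor = 2.00 mg/mL / (267 ng/mL) = 7490.6
x = 7490.6 / 2500 = 3.00

3.00-fold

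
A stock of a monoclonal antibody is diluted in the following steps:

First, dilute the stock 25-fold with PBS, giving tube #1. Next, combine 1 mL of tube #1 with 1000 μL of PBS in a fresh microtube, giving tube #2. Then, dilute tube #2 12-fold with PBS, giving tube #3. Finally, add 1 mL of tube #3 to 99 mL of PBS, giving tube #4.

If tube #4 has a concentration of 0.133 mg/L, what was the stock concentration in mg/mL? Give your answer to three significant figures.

7.98 mg/mL

Step 1: 25-fold → factor 25
Step 2: 1 mL + 1000 μL = 2 mL total → factor 2/1 = 2
Step 3: 12-fold → factor 12
Step 4: 1 mL + 99 mL = 100 mL total → factor 100/1 = 100
Overall dilution factor = 25 × 2 × 12 × 100 = 60000
Stock = 0.133 mg/L × 60000 = 7980 mg/L = 7.98 mg/mL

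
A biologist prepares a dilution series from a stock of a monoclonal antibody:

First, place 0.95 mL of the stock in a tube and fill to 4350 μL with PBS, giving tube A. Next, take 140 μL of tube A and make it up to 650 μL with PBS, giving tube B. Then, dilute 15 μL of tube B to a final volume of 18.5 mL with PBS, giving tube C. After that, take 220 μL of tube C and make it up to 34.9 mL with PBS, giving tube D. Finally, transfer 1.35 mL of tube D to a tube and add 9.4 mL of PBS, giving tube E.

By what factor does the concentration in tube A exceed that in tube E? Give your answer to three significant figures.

Step 1: 0.95 mL brought to 4350 μL → factor 4.35/0.95 = 4.5789
Step 2: 140 μL brought to 650 μL → factor 650/140 = 4.6429
Step 3: 15 μL brought to 18.5 mL → factor 18500/15 = 1233.3
Step 4: 220 μL brought to 34.9 mL → factor 34900/220 = 158.64
Step 5: 1.35 mL + 9.4 mL = 10.75 mL total → factor 10.75/1.35 = 7.963
Dilution factor to tube A = 4.5789; to tube E = 3.3121 × 10^7
[tube A]/[tube E] = (factor to tube E)/(factor to tube A) = 3.3121 × 10^7/4.5789 = 7.23 × 10^6

7.23 × 10^6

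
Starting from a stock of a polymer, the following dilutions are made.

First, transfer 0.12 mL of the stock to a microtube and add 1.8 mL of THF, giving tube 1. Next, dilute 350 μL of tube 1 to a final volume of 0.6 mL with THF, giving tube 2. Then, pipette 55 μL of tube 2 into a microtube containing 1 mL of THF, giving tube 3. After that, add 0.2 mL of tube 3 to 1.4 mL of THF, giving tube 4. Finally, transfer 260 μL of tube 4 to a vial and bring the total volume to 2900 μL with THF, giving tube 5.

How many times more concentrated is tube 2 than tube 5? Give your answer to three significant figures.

1.71 × 10^3

Step 1: 0.12 mL + 1.8 mL = 1.92 mL total → factor 1.92/0.12 = 16
Step 2: 350 μL brought to 0.6 mL → factor 600/350 = 1.7143
Step 3: 55 μL + 1 mL = 1055 μL total → factor 1055/55 = 19.182
Step 4: 0.2 mL + 1.4 mL = 1.6 mL total → factor 1.6/0.2 = 8
Step 5: 260 μL brought to 2900 μL → factor 2900/260 = 11.154
Dilution factor to tube 2 = 27.429; to tube 5 = 46947
[tube 2]/[tube 5] = (factor to tube 5)/(factor to tube 2) = 46947/27.429 = 1.71 × 10^3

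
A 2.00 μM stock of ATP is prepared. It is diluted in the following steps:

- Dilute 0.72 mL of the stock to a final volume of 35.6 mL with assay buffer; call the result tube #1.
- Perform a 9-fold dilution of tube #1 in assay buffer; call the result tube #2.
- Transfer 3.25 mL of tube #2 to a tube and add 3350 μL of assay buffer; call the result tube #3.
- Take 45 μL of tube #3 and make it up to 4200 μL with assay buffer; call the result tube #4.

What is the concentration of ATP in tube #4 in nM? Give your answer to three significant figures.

0.0237 nM

Step 1: 0.72 mL brought to 35.6 mL → factor 35.6/0.72 = 49.444
Step 2: 9-fold → factor 9
Step 3: 3.25 mL + 3350 μL = 6.6 mL total → factor 6.6/3.25 = 2.0308
Step 4: 45 μL brought to 4200 μL → factor 4200/45 = 93.333
Overall dilution factor = 49.444 × 9 × 2.0308 × 93.333 = 84345
Final = 2.00 μM / 84345 = 2.371 × 10^-5 μM = 0.0237 nM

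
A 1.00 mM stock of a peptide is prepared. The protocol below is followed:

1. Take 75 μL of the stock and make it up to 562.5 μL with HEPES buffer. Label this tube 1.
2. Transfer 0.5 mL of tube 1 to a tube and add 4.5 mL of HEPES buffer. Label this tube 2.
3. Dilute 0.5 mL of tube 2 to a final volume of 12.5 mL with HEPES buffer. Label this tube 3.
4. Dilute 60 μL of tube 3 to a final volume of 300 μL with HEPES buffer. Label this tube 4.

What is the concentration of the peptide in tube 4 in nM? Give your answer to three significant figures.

107 nM

Step 1: 75 μL brought to 562.5 μL → factor 562.5/75 = 7.5
Step 2: 0.5 mL + 4.5 mL = 5 mL total → factor 5/0.5 = 10
Step 3: 0.5 mL brought to 12.5 mL → factor 12.5/0.5 = 25
Step 4: 60 μL brought to 300 μL → factor 300/60 = 5
Overall dilution factor = 7.5 × 10 × 25 × 5 = 9375
Final = 1.00 mM / 9375 = 0.0001067 mM = 107 nM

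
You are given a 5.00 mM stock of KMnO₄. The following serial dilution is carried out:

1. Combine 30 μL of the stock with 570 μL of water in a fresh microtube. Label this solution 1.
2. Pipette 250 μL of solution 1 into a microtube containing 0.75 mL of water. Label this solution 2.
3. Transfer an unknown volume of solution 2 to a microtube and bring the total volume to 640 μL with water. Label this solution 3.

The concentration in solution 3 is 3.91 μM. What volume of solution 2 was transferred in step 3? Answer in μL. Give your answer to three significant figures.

40.0 μL

Step 1: 30 μL + 570 μL = 600 μL total → factor 600/30 = 20
Step 2: 250 μL + 0.75 mL = 1000 μL total → factor 1000/250 = 4
Step 3: v brought to 640 μL → factor = 640 μL/v
Product of known-step factors = 80
Overall factor = 5.00 mM / (3.91 μM) = 1278.8
Step-3 factor = 1278.8 / 80 = 15.985
v = 640 μL / 15.985 = 40.0 μL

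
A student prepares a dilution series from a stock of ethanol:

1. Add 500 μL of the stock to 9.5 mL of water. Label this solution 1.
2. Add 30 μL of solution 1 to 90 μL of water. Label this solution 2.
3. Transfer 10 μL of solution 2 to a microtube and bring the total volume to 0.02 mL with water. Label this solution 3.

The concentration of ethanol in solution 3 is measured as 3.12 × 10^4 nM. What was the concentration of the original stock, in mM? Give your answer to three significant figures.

Step 1: 500 μL + 9.5 mL = 10000 μL total → factor 10000/500 = 20
Step 2: 30 μL + 90 μL = 120 μL total → factor 120/30 = 4
Step 3: 10 μL brought to 0.02 mL → factor 20/10 = 2
Overall dilution factor = 20 × 4 × 2 = 160
Stock = 3.12 × 10^4 nM × 160 = 4.992 × 10^6 nM = 4.99 mM

4.99 mM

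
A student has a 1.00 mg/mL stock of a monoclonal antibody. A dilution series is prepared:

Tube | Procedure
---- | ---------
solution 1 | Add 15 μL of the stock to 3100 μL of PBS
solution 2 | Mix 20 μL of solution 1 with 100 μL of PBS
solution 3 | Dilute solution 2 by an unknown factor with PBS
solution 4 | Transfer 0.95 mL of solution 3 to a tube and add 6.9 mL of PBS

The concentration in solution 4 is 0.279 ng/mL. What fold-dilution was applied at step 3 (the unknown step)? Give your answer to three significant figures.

348-fold

Step 1: 15 μL + 3100 μL = 3115 μL total → factor 3115/15 = 207.67
Step 2: 20 μL + 100 μL = 120 μL total → factor 120/20 = 6
Step 3: unknown factor x
Step 4: 0.95 mL + 6.9 mL = 7.85 mL total → factor 7.85/0.95 = 8.2632
Product of known-step factors = 10296
Overall factor = 1.00 mg/mL / (0.279 ng/mL) = 3.5842 × 10^6
x = 3.5842 × 10^6 / 10296 = 348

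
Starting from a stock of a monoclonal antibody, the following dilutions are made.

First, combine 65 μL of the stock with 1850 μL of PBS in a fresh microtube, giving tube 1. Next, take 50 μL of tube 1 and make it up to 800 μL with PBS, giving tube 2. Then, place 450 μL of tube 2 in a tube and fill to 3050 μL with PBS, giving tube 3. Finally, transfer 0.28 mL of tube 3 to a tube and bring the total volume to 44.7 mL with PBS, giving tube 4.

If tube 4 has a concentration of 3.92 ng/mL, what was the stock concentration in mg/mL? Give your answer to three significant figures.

Step 1: 65 μL + 1850 μL = 1915 μL total → factor 1915/65 = 29.462
Step 2: 50 μL brought to 800 μL → factor 800/50 = 16
Step 3: 450 μL brought to 3050 μL → factor 3050/450 = 6.7778
Step 4: 0.28 mL brought to 44.7 mL → factor 44.7/0.28 = 159.64
Overall dilution factor = 29.462 × 16 × 6.7778 × 159.64 = 5.1005 × 10^5
Stock = 3.92 ng/mL × 5.1005 × 10^5 = 1.999 × 10^6 ng/mL = 2.00 mg/mL

2.00 mg/mL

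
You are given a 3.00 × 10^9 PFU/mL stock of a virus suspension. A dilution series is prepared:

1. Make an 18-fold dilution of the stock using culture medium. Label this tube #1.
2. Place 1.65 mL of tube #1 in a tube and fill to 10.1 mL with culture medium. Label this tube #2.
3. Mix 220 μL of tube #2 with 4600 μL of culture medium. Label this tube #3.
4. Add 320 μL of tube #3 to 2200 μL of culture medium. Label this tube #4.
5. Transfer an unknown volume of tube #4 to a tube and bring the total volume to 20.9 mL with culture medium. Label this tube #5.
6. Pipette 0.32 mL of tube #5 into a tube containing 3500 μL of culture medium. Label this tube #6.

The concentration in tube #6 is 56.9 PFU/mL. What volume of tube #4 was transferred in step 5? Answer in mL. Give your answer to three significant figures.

Step 1: 18-fold → factor 18
Step 2: 1.65 mL brought to 10.1 mL → factor 10.1/1.65 = 6.1212
Step 3: 220 μL + 4600 μL = 4820 μL total → factor 4820/220 = 21.909
Step 4: 320 μL + 2200 μL = 2520 μL total → factor 2520/320 = 7.875
Step 5: v brought to 20.9 mL → factor = 20.9 mL/v
Step 6: 0.32 mL + 3500 μL = 3.82 mL total → factor 3.82/0.32 = 11.938
Product of known-step factors = 2.2693 × 10^5
Overall factor = 3.00 × 10^9 PFU/mL / (56.9 PFU/mL) = 5.2724 × 10^7
Step-5 factor = 5.2724 × 10^7 / 2.2693 × 10^5 = 232.33
v = 20.9 mL / 232.33 = 0.0900 mL

0.0900 mL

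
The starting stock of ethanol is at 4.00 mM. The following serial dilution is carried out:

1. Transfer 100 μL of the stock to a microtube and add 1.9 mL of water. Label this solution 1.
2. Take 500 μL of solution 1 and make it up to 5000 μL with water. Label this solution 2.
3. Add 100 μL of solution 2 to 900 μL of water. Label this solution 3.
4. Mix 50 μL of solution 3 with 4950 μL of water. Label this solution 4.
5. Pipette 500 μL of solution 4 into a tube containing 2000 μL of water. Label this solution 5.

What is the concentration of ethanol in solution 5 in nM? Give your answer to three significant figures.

4.00 nM

Step 1: 100 μL + 1.9 mL = 2000 μL total → factor 2000/100 = 20
Step 2: 500 μL brought to 5000 μL → factor 5000/500 = 10
Step 3: 100 μL + 900 μL = 1000 μL total → factor 1000/100 = 10
Step 4: 50 μL + 4950 μL = 5000 μL total → factor 5000/50 = 100
Step 5: 500 μL + 2000 μL = 2500 μL total → factor 2500/500 = 5
Overall dilution factor = 20 × 10 × 10 × 100 × 5 = 1 × 10^6
Final = 4.00 mM / 1 × 10^6 = 4.000 × 10^-6 mM = 4.00 nM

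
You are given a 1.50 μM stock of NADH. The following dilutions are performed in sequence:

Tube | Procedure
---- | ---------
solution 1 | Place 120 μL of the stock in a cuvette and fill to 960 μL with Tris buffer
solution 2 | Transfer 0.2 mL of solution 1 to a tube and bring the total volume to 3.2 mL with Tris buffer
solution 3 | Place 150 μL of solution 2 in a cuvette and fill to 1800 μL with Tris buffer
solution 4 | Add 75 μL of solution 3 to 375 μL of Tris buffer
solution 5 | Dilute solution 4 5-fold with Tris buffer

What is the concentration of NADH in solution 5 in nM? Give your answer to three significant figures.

0.0326 nM

Step 1: 120 μL brought to 960 μL → factor 960/120 = 8
Step 2: 0.2 mL brought to 3.2 mL → factor 3.2/0.2 = 16
Step 3: 150 μL brought to 1800 μL → factor 1800/150 = 12
Step 4: 75 μL + 375 μL = 450 μL total → factor 450/75 = 6
Step 5: 5-fold → factor 5
Overall dilution factor = 8 × 16 × 12 × 6 × 5 = 46080
Final = 1.50 μM / 46080 = 3.255 × 10^-5 μM = 0.0326 nM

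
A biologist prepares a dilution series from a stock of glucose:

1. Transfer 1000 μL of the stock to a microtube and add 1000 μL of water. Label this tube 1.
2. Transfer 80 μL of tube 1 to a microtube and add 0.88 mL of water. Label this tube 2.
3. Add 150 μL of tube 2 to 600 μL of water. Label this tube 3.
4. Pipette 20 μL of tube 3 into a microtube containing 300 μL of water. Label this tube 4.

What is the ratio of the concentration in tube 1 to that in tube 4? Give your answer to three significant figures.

Step 1: 1000 μL + 1000 μL = 2000 μL total → factor 2000/1000 = 2
Step 2: 80 μL + 0.88 mL = 960 μL total → factor 960/80 = 12
Step 3: 150 μL + 600 μL = 750 μL total → factor 750/150 = 5
Step 4: 20 μL + 300 μL = 320 μL total → factor 320/20 = 16
Dilution factor to tube 1 = 2; to tube 4 = 1920
[tube 1]/[tube 4] = (factor to tube 4)/(factor to tube 1) = 1920/2 = 960

960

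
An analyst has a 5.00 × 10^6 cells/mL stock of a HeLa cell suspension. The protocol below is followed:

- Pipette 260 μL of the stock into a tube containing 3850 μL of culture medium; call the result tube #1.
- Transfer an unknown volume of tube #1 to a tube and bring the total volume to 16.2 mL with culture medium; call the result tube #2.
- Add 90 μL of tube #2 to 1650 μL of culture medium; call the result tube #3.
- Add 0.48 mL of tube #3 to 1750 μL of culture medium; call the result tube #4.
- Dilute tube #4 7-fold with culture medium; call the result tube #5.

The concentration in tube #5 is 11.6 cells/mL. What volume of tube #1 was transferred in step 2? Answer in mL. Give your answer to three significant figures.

0.374 mL

Step 1: 260 μL + 3850 μL = 4110 μL total → factor 4110/260 = 15.808
Step 2: v brought to 16.2 mL → factor = 16.2 mL/v
Step 3: 90 μL + 1650 μL = 1740 μL total → factor 1740/90 = 19.333
Step 4: 0.48 mL + 1750 μL = 2.23 mL total → factor 2.23/0.48 = 4.6458
Step 5: 7-fold → factor 7
Product of known-step factors = 9938.9
Overall factor = 5.00 × 10^6 cells/mL / (11.6 cells/mL) = 4.3103 × 10^5
Step-2 factor = 4.3103 × 10^5 / 9938.9 = 43.369
v = 16.2 mL / 43.369 = 0.374 mL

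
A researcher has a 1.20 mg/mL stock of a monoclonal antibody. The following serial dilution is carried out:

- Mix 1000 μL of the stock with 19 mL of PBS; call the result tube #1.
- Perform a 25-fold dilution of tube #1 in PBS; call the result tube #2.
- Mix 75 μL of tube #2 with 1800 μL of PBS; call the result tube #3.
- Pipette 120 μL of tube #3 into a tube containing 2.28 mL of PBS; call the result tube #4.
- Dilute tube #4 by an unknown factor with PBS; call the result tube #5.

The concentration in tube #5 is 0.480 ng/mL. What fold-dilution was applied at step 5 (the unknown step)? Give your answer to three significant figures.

10.0-fold

Step 1: 1000 μL + 19 mL = 20000 μL total → factor 20000/1000 = 20
Step 2: 25-fold → factor 25
Step 3: 75 μL + 1800 μL = 1875 μL total → factor 1875/75 = 25
Step 4: 120 μL + 2.28 mL = 2400 μL total → factor 2400/120 = 20
Step 5: unknown factor x
Product of known-step factors = 2.5 × 10^5
Overall factor = 1.20 mg/mL / (0.480 ng/mL) = 2.5 × 10^6
x = 2.5 × 10^6 / 2.5 × 10^5 = 10.0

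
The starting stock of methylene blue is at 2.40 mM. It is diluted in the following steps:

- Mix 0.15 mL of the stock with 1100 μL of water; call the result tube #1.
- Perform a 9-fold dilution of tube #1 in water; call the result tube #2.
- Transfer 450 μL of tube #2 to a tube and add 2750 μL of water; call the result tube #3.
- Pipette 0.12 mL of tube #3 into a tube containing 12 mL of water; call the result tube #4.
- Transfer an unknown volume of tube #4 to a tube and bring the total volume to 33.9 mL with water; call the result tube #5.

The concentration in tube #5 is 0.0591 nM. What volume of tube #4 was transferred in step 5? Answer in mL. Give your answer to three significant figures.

0.0450 mL

Step 1: 0.15 mL + 1100 μL = 1.25 mL total → factor 1.25/0.15 = 8.3333
Step 2: 9-fold → factor 9
Step 3: 450 μL + 2750 μL = 3200 μL total → factor 3200/450 = 7.1111
Step 4: 0.12 mL + 12 mL = 12.12 mL total → factor 12.12/0.12 = 101
Step 5: v brought to 33.9 mL → factor = 33.9 mL/v
Product of known-step factors = 53867
Overall factor = 2.40 mM / (0.0591 nM) = 4.0609 × 10^7
Step-5 factor = 4.0609 × 10^7 / 53867 = 753.88
v = 33.9 mL / 753.88 = 0.0450 mL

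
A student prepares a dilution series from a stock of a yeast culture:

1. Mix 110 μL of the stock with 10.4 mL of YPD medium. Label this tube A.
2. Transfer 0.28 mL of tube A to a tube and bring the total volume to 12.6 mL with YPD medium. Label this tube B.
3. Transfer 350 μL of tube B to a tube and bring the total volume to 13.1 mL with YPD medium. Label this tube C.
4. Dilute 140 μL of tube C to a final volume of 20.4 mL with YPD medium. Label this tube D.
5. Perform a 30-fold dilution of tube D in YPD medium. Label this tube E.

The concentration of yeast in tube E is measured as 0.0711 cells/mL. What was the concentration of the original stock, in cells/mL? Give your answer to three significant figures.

Step 1: 110 μL + 10.4 mL = 10510 μL total → factor 10510/110 = 95.545
Step 2: 0.28 mL brought to 12.6 mL → factor 12.6/0.28 = 45
Step 3: 350 μL brought to 13.1 mL → factor 13100/350 = 37.429
Step 4: 140 μL brought to 20.4 mL → factor 20400/140 = 145.71
Step 5: 30-fold → factor 30
Overall dilution factor = 95.545 × 45 × 37.429 × 145.71 × 30 = 7.0348 × 10^8
Stock = 0.0711 cells/mL × 7.0348 × 10^8 = 5.00 × 10^7 cells/mL

5.00 × 10^7 cells/mL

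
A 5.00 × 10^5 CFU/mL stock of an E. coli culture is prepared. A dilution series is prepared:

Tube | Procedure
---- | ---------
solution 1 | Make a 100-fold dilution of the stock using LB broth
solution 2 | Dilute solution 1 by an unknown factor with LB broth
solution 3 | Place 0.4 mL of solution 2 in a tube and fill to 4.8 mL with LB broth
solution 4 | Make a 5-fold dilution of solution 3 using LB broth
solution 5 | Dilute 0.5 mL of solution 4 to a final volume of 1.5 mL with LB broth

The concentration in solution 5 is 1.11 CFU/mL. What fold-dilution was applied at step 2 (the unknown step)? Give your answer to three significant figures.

25.0-fold

Step 1: 100-fold → factor 100
Step 2: unknown factor x
Step 3: 0.4 mL brought to 4.8 mL → factor 4.8/0.4 = 12
Step 4: 5-fold → factor 5
Step 5: 0.5 mL brought to 1.5 mL → factor 1.5/0.5 = 3
Product of known-step factors = 18000
Overall factor = 5.00 × 10^5 CFU/mL / (1.11 CFU/mL) = 4.5045 × 10^5
x = 4.5045 × 10^5 / 18000 = 25.0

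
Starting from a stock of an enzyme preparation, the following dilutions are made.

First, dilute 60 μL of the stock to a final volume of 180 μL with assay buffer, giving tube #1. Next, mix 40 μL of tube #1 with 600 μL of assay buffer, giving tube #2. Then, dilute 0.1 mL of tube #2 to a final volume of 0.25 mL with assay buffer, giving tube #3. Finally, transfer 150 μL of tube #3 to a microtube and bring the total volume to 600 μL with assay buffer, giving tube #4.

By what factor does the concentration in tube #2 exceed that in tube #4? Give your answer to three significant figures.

10.0

Step 1: 60 μL brought to 180 μL → factor 180/60 = 3
Step 2: 40 μL + 600 μL = 640 μL total → factor 640/40 = 16
Step 3: 0.1 mL brought to 0.25 mL → factor 0.25/0.1 = 2.5
Step 4: 150 μL brought to 600 μL → factor 600/150 = 4
Dilution factor to tube #2 = 48; to tube #4 = 480
[tube #2]/[tube #4] = (factor to tube #4)/(factor to tube #2) = 480/48 = 10.0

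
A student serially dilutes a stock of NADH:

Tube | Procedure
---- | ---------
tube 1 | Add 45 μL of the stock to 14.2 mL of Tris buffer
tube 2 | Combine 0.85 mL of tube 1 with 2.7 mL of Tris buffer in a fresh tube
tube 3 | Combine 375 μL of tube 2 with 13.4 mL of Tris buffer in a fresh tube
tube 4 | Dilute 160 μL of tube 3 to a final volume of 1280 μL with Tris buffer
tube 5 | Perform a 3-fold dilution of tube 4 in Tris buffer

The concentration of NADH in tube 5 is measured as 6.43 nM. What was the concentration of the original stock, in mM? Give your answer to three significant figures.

7.49 mM

Step 1: 45 μL + 14.2 mL = 14245 μL total → factor 14245/45 = 316.56
Step 2: 0.85 mL + 2.7 mL = 3.55 mL total → factor 3.55/0.85 = 4.1765
Step 3: 375 μL + 13.4 mL = 13775 μL total → factor 13775/375 = 36.733
Step 4: 160 μL brought to 1280 μL → factor 1280/160 = 8
Step 5: 3-fold → factor 3
Overall dilution factor = 316.56 × 4.1765 × 36.733 × 8 × 3 = 1.1656 × 10^6
Stock = 6.43 nM × 1.1656 × 10^6 = 7.494 × 10^6 nM = 7.49 mM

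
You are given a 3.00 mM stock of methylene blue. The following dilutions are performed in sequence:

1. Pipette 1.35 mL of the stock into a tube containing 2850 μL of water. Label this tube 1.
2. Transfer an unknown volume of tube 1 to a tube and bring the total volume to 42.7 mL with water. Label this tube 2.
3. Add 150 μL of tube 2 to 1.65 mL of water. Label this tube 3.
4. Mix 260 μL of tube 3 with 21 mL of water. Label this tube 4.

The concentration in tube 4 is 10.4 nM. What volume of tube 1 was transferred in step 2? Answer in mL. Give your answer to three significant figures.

0.452 mL

Step 1: 1.35 mL + 2850 μL = 4.2 mL total → factor 4.2/1.35 = 3.1111
Step 2: v brought to 42.7 mL → factor = 42.7 mL/v
Step 3: 150 μL + 1.65 mL = 1800 μL total → factor 1800/150 = 12
Step 4: 260 μL + 21 mL = 21260 μL total → factor 21260/260 = 81.769
Product of known-step factors = 3052.7
Overall factor = 3.00 mM / (10.4 nM) = 2.8846 × 10^5
Step-2 factor = 2.8846 × 10^5 / 3052.7 = 94.493
v = 42.7 mL / 94.493 = 0.452 mL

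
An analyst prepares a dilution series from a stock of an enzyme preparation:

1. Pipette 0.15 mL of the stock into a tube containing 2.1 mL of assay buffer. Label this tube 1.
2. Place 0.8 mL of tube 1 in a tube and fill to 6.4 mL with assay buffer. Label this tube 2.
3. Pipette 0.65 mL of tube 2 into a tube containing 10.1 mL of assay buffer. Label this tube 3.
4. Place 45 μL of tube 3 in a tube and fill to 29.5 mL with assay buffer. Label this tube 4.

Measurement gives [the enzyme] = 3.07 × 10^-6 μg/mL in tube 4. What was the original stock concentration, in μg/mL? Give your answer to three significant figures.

3.99 μg/mL

Step 1: 0.15 mL + 2.1 mL = 2.25 mL total → factor 2.25/0.15 = 15
Step 2: 0.8 mL brought to 6.4 mL → factor 6.4/0.8 = 8
Step 3: 0.65 mL + 10.1 mL = 10.75 mL total → factor 10.75/0.65 = 16.538
Step 4: 45 μL brought to 29.5 mL → factor 29500/45 = 655.56
Overall dilution factor = 15 × 8 × 16.538 × 655.56 = 1.301 × 10^6
Stock = 3.07 × 10^-6 μg/mL × 1.301 × 10^6 = 3.99 μg/mL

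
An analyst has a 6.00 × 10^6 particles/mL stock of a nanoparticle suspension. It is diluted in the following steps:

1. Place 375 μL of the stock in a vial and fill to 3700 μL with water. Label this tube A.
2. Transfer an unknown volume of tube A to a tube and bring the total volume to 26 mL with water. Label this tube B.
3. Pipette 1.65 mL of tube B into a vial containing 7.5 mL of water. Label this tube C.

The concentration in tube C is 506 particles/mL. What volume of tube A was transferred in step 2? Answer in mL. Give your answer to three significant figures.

Step 1: 375 μL brought to 3700 μL → factor 3700/375 = 9.8667
Step 2: v brought to 26 mL → factor = 26 mL/v
Step 3: 1.65 mL + 7.5 mL = 9.15 mL total → factor 9.15/1.65 = 5.5455
Product of known-step factors = 54.715
Overall factor = 6.00 × 10^6 particles/mL / (506 particles/mL) = 11858
Step-2 factor = 11858 / 54.715 = 216.72
v = 26 mL / 216.72 = 0.120 mL

0.120 mL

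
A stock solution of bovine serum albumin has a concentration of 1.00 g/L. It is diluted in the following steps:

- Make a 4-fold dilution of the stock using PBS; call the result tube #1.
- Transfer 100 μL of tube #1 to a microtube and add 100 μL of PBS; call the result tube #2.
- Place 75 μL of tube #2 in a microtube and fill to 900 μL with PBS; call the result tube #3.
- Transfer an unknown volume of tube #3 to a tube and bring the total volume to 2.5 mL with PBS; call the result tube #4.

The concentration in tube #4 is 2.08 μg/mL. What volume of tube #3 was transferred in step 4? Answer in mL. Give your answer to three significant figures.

0.499 mL

Step 1: 4-fold → factor 4
Step 2: 100 μL + 100 μL = 200 μL total → factor 200/100 = 2
Step 3: 75 μL brought to 900 μL → factor 900/75 = 12
Step 4: v brought to 2.5 mL → factor = 2.5 mL/v
Product of known-step factors = 96
Overall factor = 1.00 g/L / (2.08 μg/mL) = 480.77
Step-4 factor = 480.77 / 96 = 5.008
v = 2.5 mL / 5.008 = 0.499 mL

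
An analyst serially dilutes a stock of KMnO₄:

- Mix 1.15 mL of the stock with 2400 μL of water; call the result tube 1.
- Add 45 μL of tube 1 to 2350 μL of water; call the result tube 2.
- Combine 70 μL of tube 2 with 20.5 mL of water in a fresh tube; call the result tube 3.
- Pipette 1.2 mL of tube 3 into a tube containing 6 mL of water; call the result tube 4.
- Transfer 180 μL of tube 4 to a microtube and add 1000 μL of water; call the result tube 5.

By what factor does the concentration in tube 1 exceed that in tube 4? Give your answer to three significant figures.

Step 1: 1.15 mL + 2400 μL = 3.55 mL total → factor 3.55/1.15 = 3.087
Step 2: 45 μL + 2350 μL = 2395 μL total → factor 2395/45 = 53.222
Step 3: 70 μL + 20.5 mL = 20570 μL total → factor 20570/70 = 293.86
Step 4: 1.2 mL + 6 mL = 7.2 mL total → factor 7.2/1.2 = 6
Dilution factor to tube 1 = 3.087; to tube 4 = 2.8968 × 10^5
[tube 1]/[tube 4] = (factor to tube 4)/(factor to tube 1) = 2.8968 × 10^5/3.087 = 9.38 × 10^4

9.38 × 10^4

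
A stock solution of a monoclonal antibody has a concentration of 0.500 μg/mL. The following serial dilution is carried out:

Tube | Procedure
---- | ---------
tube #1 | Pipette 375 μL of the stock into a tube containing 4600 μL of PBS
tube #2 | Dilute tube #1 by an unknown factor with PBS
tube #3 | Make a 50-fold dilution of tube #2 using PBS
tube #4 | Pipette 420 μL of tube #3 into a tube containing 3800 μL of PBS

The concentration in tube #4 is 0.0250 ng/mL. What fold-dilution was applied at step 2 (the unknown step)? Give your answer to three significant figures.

3.00-fold

Step 1: 375 μL + 4600 μL = 4975 μL total → factor 4975/375 = 13.267
Step 2: unknown factor x
Step 3: 50-fold → factor 50
Step 4: 420 μL + 3800 μL = 4220 μL total → factor 4220/420 = 10.048
Product of known-step factors = 6664.9
Overall factor = 0.500 μg/mL / (0.0250 ng/mL) = 20000
x = 20000 / 6664.9 = 3.00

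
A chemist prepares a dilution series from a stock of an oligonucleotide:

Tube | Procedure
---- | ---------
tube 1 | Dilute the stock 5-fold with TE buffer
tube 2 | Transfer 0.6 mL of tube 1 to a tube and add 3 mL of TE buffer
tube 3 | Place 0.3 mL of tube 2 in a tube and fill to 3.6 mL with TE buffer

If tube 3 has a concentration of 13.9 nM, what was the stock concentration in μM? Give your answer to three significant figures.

Step 1: 5-fold → factor 5
Step 2: 0.6 mL + 3 mL = 3.6 mL total → factor 3.6/0.6 = 6
Step 3: 0.3 mL brought to 3.6 mL → factor 3.6/0.3 = 12
Overall dilution factor = 5 × 6 × 12 = 360
Stock = 13.9 nM × 360 = 5004 nM = 5.00 μM

5.00 μM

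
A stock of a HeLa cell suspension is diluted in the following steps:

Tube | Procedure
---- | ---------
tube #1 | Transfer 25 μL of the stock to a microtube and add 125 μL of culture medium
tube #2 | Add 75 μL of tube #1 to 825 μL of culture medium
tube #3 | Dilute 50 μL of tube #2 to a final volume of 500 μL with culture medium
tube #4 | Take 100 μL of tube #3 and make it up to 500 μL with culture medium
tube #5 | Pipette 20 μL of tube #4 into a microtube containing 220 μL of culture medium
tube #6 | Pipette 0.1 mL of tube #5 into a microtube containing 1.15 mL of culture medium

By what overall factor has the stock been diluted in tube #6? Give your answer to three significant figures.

Step 1: 25 μL + 125 μL = 150 μL total → factor 150/25 = 6
Step 2: 75 μL + 825 μL = 900 μL total → factor 900/75 = 12
Step 3: 50 μL brought to 500 μL → factor 500/50 = 10
Step 4: 100 μL brought to 500 μL → factor 500/100 = 5
Step 5: 20 μL + 220 μL = 240 μL total → factor 240/20 = 12
Step 6: 0.1 mL + 1.15 mL = 1.25 mL total → factor 1.25/0.1 = 12.5
Overall dilution factor = 6 × 12 × 10 × 5 × 12 × 12.5 = 5.4 × 10^5

5.40 × 10^5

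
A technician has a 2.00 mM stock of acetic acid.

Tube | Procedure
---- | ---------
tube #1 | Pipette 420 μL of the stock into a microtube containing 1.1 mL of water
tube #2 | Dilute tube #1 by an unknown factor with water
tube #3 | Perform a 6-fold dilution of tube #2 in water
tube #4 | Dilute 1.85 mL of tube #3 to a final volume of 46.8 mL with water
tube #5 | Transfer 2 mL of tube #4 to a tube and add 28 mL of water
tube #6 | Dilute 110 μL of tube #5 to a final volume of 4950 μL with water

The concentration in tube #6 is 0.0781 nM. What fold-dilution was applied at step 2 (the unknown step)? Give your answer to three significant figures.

69.1-fold

Step 1: 420 μL + 1.1 mL = 1520 μL total → factor 1520/420 = 3.619
Step 2: unknown factor x
Step 3: 6-fold → factor 6
Step 4: 1.85 mL brought to 46.8 mL → factor 46.8/1.85 = 25.297
Step 5: 2 mL + 28 mL = 30 mL total → factor 30/2 = 15
Step 6: 110 μL brought to 4950 μL → factor 4950/110 = 45
Product of known-step factors = 3.7079 × 10^5
Overall factor = 2.00 mM / (0.0781 nM) = 2.5608 × 10^7
x = 2.5608 × 10^7 / 3.7079 × 10^5 = 69.1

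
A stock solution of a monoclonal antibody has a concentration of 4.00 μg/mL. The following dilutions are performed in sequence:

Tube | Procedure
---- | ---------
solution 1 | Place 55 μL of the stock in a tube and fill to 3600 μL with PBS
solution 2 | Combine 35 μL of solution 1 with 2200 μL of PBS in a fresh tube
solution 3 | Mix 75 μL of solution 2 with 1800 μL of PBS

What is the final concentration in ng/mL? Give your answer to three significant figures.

Step 1: 55 μL brought to 3600 μL → factor 3600/55 = 65.455
Step 2: 35 μL + 2200 μL = 2235 μL total → factor 2235/35 = 63.857
Step 3: 75 μL + 1800 μL = 1875 μL total → factor 1875/75 = 25
Overall dilution factor = 65.455 × 63.857 × 25 = 1.0449 × 10^5
Final = 4.00 μg/mL / 1.0449 × 10^5 = 3.828 × 10^-5 μg/mL = 0.0383 ng/mL

0.0383 ng/mL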